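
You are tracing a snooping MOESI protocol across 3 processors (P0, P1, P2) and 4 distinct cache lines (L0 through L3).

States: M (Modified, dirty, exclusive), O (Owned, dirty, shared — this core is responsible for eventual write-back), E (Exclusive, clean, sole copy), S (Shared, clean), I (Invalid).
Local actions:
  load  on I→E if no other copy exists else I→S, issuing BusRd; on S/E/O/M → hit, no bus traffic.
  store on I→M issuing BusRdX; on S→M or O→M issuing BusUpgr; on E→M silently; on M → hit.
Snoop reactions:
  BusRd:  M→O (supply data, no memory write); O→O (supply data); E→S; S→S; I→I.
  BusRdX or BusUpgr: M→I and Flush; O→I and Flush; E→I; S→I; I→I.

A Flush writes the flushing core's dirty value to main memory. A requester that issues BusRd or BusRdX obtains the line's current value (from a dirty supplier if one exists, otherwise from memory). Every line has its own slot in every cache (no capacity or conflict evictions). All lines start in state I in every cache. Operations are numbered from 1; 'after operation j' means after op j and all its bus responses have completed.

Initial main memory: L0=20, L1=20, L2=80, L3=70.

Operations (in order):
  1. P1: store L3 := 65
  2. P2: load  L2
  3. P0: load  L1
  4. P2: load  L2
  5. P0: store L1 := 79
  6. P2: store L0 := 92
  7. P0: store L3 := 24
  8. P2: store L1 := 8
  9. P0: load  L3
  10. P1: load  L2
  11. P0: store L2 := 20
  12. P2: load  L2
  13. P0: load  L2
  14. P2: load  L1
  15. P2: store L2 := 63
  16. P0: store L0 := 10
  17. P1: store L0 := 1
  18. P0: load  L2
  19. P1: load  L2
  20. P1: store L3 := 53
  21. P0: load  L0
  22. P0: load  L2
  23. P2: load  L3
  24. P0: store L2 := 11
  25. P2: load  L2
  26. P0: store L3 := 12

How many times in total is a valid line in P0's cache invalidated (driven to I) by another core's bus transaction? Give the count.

  op1 P1: store L3 := 65 → I/M/I on L3; bus BusRdX; mem=70
  op2 P2: load  L2 → I/I/E on L2; bus BusRd; mem=80
  op3 P0: load  L1 → E/I/I on L1; bus BusRd; mem=20
  op4 P2: load  L2 → I/I/E on L2; bus (none); mem=80
  op5 P0: store L1 := 79 → M/I/I on L1; bus (none); mem=20
  op6 P2: store L0 := 92 → I/I/M on L0; bus BusRdX; mem=20
  op7 P0: store L3 := 24 → M/I/I on L3; bus BusRdX Flush; mem=65
  op8 P2: store L1 := 8 → I/I/M on L1; bus BusRdX Flush; mem=79
  op9 P0: load  L3 → M/I/I on L3; bus (none); mem=65
  op10 P1: load  L2 → I/S/S on L2; bus BusRd; mem=80
  op11 P0: store L2 := 20 → M/I/I on L2; bus BusRdX; mem=80
  op12 P2: load  L2 → O/I/S on L2; bus BusRd; mem=80
  op13 P0: load  L2 → O/I/S on L2; bus (none); mem=80
  op14 P2: load  L1 → I/I/M on L1; bus (none); mem=79
  op15 P2: store L2 := 63 → I/I/M on L2; bus BusUpgr Flush; mem=20
  op16 P0: store L0 := 10 → M/I/I on L0; bus BusRdX Flush; mem=92
  op17 P1: store L0 := 1 → I/M/I on L0; bus BusRdX Flush; mem=10
  op18 P0: load  L2 → S/I/O on L2; bus BusRd; mem=20
  op19 P1: load  L2 → S/S/O on L2; bus BusRd; mem=20
  op20 P1: store L3 := 53 → I/M/I on L3; bus BusRdX Flush; mem=24
  op21 P0: load  L0 → S/O/I on L0; bus BusRd; mem=10
  op22 P0: load  L2 → S/S/O on L2; bus (none); mem=20
  op23 P2: load  L3 → I/O/S on L3; bus BusRd; mem=24
  op24 P0: store L2 := 11 → M/I/I on L2; bus BusUpgr Flush; mem=63
  op25 P2: load  L2 → O/I/S on L2; bus BusRd; mem=63
  op26 P0: store L3 := 12 → M/I/I on L3; bus BusRdX Flush; mem=53

invalidations = 4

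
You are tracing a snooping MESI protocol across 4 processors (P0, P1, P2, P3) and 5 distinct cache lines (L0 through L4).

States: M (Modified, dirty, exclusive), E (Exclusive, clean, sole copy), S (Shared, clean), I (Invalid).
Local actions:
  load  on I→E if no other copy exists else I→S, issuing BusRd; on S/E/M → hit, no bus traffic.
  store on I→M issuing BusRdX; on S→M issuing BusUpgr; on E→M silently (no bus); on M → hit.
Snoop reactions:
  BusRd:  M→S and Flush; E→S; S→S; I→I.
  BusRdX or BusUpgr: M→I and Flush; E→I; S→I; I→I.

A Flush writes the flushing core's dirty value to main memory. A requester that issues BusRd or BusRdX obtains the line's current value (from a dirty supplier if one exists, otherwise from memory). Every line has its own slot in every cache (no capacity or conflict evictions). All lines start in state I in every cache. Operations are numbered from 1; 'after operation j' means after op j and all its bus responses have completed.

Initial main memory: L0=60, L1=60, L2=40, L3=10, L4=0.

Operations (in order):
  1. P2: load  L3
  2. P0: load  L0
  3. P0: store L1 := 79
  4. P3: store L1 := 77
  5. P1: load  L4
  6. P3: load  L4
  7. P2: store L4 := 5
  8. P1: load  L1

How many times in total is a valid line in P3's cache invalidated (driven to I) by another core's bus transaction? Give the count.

invalidations = 1

1. P2: load  L3  bus=[BusRd]  L3: P0=I P1=I P2=E P3=I  mem[L3]=10
2. P0: load  L0  bus=[BusRd]  L0: P0=E P1=I P2=I P3=I  mem[L0]=60
3. P0: store L1 := 79  bus=[BusRdX]  L1: P0=M P1=I P2=I P3=I  mem[L1]=60
4. P3: store L1 := 77  bus=[BusRdX,Flush]  L1: P0=I P1=I P2=I P3=M  mem[L1]=79
5. P1: load  L4  bus=[BusRd]  L4: P0=I P1=E P2=I P3=I  mem[L4]=0
6. P3: load  L4  bus=[BusRd]  L4: P0=I P1=S P2=I P3=S  mem[L4]=0
7. P2: store L4 := 5  bus=[BusRdX]  L4: P0=I P1=I P2=M P3=I  mem[L4]=0
8. P1: load  L1  bus=[BusRd,Flush]  L1: P0=I P1=S P2=I P3=S  mem[L1]=77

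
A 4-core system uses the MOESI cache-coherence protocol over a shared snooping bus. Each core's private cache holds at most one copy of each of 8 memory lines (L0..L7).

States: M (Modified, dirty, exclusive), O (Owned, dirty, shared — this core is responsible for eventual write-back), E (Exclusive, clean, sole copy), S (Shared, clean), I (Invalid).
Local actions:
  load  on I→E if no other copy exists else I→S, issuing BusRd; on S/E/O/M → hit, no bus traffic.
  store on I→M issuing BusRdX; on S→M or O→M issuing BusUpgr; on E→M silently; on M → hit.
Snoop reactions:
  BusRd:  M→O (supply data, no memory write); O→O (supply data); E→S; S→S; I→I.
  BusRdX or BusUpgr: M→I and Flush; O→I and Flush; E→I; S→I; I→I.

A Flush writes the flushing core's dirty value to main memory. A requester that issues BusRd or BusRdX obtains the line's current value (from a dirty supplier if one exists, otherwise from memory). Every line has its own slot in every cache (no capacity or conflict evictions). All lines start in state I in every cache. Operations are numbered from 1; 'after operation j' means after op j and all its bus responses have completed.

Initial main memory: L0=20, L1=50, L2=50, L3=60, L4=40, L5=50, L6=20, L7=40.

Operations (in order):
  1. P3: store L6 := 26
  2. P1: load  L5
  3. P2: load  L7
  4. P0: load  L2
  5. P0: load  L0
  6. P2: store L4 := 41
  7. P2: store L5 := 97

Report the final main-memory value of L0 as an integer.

memory[L0] = 20

  op1 P3: store L6 := 26 → I/I/I/M on L6; bus BusRdX; mem=20
  op2 P1: load  L5 → I/E/I/I on L5; bus BusRd; mem=50
  op3 P2: load  L7 → I/I/E/I on L7; bus BusRd; mem=40
  op4 P0: load  L2 → E/I/I/I on L2; bus BusRd; mem=50
  op5 P0: load  L0 → E/I/I/I on L0; bus BusRd; mem=20
  op6 P2: store L4 := 41 → I/I/M/I on L4; bus BusRdX; mem=40
  op7 P2: store L5 := 97 → I/I/M/I on L5; bus BusRdX; mem=50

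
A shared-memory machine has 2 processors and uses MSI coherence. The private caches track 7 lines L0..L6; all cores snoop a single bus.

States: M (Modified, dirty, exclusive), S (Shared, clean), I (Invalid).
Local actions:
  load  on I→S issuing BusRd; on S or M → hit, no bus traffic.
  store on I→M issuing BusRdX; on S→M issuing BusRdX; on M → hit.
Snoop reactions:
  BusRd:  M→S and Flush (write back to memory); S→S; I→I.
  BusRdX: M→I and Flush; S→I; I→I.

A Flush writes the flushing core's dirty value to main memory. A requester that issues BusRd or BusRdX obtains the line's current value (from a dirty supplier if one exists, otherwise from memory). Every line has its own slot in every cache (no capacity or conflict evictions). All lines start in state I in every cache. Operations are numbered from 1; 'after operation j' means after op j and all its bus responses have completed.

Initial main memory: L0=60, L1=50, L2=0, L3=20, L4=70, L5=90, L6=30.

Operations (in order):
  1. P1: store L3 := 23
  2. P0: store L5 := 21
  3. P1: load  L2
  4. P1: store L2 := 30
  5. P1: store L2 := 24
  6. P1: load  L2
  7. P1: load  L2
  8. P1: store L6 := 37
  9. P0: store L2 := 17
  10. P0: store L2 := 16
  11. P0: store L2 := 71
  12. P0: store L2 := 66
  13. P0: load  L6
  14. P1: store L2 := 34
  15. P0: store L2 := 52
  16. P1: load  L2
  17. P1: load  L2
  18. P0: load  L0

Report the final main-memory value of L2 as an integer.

[1] P1: store L3 := 23 | P0:I, P1:M(23) | bus: BusRdX
[2] P0: store L5 := 21 | P0:M(21), P1:I | bus: BusRdX
[3] P1: load  L2 | P0:I, P1:S(0) | bus: BusRd
[4] P1: store L2 := 30 | P0:I, P1:M(30) | bus: BusRdX
[5] P1: store L2 := 24 | P0:I, P1:M(24) | bus: none
[6] P1: load  L2 | P0:I, P1:M(24) | bus: none
[7] P1: load  L2 | P0:I, P1:M(24) | bus: none
[8] P1: store L6 := 37 | P0:I, P1:M(37) | bus: BusRdX
[9] P0: store L2 := 17 | P0:M(17), P1:I | bus: BusRdX,Flush
[10] P0: store L2 := 16 | P0:M(16), P1:I | bus: none
[11] P0: store L2 := 71 | P0:M(71), P1:I | bus: none
[12] P0: store L2 := 66 | P0:M(66), P1:I | bus: none
[13] P0: load  L6 | P0:S(37), P1:S(37) | bus: BusRd,Flush
[14] P1: store L2 := 34 | P0:I, P1:M(34) | bus: BusRdX,Flush
[15] P0: store L2 := 52 | P0:M(52), P1:I | bus: BusRdX,Flush
[16] P1: load  L2 | P0:S(52), P1:S(52) | bus: BusRd,Flush
[17] P1: load  L2 | P0:S(52), P1:S(52) | bus: none
[18] P0: load  L0 | P0:S(60), P1:I | bus: BusRd

memory[L2] = 52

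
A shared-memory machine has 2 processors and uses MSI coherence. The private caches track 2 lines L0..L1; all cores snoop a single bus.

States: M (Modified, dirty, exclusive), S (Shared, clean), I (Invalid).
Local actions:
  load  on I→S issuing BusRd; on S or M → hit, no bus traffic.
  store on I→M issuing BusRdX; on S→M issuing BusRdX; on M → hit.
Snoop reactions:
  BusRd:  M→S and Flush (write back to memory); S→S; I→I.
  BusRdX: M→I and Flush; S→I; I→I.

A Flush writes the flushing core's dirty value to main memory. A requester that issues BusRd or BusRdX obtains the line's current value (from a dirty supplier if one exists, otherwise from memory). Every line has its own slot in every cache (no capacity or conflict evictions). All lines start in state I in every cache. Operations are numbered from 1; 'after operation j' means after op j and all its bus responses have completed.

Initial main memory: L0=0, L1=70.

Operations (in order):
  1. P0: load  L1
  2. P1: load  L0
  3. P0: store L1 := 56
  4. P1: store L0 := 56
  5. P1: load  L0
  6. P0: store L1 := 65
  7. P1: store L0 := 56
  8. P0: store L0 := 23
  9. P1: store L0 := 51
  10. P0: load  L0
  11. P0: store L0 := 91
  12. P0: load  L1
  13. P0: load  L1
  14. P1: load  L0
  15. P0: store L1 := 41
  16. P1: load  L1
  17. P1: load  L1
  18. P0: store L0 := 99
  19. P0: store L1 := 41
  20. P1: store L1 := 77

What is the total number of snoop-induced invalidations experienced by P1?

invalidations = 4

step 1: P0: load  L1  ⟶  SI  (L1)  txn=BusRd  M[L1]=70
step 2: P1: load  L0  ⟶  IS  (L0)  txn=BusRd  M[L0]=0
step 3: P0: store L1 := 56  ⟶  MI  (L1)  txn=BusRdX  M[L1]=70
step 4: P1: store L0 := 56  ⟶  IM  (L0)  txn=BusRdX  M[L0]=0
step 5: P1: load  L0  ⟶  IM  (L0)  txn=∅  M[L0]=0
step 6: P0: store L1 := 65  ⟶  MI  (L1)  txn=∅  M[L1]=70
step 7: P1: store L0 := 56  ⟶  IM  (L0)  txn=∅  M[L0]=0
step 8: P0: store L0 := 23  ⟶  MI  (L0)  txn=BusRdX+Flush  M[L0]=56
step 9: P1: store L0 := 51  ⟶  IM  (L0)  txn=BusRdX+Flush  M[L0]=23
step 10: P0: load  L0  ⟶  SS  (L0)  txn=BusRd+Flush  M[L0]=51
step 11: P0: store L0 := 91  ⟶  MI  (L0)  txn=BusRdX  M[L0]=51
step 12: P0: load  L1  ⟶  MI  (L1)  txn=∅  M[L1]=70
step 13: P0: load  L1  ⟶  MI  (L1)  txn=∅  M[L1]=70
step 14: P1: load  L0  ⟶  SS  (L0)  txn=BusRd+Flush  M[L0]=91
step 15: P0: store L1 := 41  ⟶  MI  (L1)  txn=∅  M[L1]=70
step 16: P1: load  L1  ⟶  SS  (L1)  txn=BusRd+Flush  M[L1]=41
step 17: P1: load  L1  ⟶  SS  (L1)  txn=∅  M[L1]=41
step 18: P0: store L0 := 99  ⟶  MI  (L0)  txn=BusRdX  M[L0]=91
step 19: P0: store L1 := 41  ⟶  MI  (L1)  txn=BusRdX  M[L1]=41
step 20: P1: store L1 := 77  ⟶  IM  (L1)  txn=BusRdX+Flush  M[L1]=41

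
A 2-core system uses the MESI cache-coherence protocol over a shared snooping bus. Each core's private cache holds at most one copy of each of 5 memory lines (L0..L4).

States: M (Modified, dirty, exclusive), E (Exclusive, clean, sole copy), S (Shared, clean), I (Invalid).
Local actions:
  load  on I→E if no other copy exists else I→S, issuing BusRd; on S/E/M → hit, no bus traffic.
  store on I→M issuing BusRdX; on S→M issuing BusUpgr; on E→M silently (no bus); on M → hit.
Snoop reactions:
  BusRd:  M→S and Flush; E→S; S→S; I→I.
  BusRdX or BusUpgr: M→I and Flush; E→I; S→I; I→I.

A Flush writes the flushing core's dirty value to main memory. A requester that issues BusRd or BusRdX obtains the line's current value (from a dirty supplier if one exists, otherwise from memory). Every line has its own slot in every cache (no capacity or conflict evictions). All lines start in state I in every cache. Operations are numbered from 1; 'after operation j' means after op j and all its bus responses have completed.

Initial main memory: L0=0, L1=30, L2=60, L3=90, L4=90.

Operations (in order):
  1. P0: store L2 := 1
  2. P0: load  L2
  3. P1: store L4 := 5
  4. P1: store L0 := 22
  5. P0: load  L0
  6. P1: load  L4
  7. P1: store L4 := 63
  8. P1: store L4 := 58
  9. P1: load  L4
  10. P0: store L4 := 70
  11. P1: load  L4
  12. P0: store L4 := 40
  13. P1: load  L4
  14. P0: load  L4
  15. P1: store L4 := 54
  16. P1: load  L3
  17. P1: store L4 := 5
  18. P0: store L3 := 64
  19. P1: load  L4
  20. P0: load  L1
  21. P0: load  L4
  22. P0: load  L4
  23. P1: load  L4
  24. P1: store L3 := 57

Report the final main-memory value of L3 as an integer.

  op1 P0: store L2 := 1 → M/I on L2; bus BusRdX; mem=60
  op2 P0: load  L2 → M/I on L2; bus (none); mem=60
  op3 P1: store L4 := 5 → I/M on L4; bus BusRdX; mem=90
  op4 P1: store L0 := 22 → I/M on L0; bus BusRdX; mem=0
  op5 P0: load  L0 → S/S on L0; bus BusRd Flush; mem=22
  op6 P1: load  L4 → I/M on L4; bus (none); mem=90
  op7 P1: store L4 := 63 → I/M on L4; bus (none); mem=90
  op8 P1: store L4 := 58 → I/M on L4; bus (none); mem=90
  op9 P1: load  L4 → I/M on L4; bus (none); mem=90
  op10 P0: store L4 := 70 → M/I on L4; bus BusRdX Flush; mem=58
  op11 P1: load  L4 → S/S on L4; bus BusRd Flush; mem=70
  op12 P0: store L4 := 40 → M/I on L4; bus BusUpgr; mem=70
  op13 P1: load  L4 → S/S on L4; bus BusRd Flush; mem=40
  op14 P0: load  L4 → S/S on L4; bus (none); mem=40
  op15 P1: store L4 := 54 → I/M on L4; bus BusUpgr; mem=40
  op16 P1: load  L3 → I/E on L3; bus BusRd; mem=90
  op17 P1: store L4 := 5 → I/M on L4; bus (none); mem=40
  op18 P0: store L3 := 64 → M/I on L3; bus BusRdX; mem=90
  op19 P1: load  L4 → I/M on L4; bus (none); mem=40
  op20 P0: load  L1 → E/I on L1; bus BusRd; mem=30
  op21 P0: load  L4 → S/S on L4; bus BusRd Flush; mem=5
  op22 P0: load  L4 → S/S on L4; bus (none); mem=5
  op23 P1: load  L4 → S/S on L4; bus (none); mem=5
  op24 P1: store L3 := 57 → I/M on L3; bus BusRdX Flush; mem=64

memory[L3] = 64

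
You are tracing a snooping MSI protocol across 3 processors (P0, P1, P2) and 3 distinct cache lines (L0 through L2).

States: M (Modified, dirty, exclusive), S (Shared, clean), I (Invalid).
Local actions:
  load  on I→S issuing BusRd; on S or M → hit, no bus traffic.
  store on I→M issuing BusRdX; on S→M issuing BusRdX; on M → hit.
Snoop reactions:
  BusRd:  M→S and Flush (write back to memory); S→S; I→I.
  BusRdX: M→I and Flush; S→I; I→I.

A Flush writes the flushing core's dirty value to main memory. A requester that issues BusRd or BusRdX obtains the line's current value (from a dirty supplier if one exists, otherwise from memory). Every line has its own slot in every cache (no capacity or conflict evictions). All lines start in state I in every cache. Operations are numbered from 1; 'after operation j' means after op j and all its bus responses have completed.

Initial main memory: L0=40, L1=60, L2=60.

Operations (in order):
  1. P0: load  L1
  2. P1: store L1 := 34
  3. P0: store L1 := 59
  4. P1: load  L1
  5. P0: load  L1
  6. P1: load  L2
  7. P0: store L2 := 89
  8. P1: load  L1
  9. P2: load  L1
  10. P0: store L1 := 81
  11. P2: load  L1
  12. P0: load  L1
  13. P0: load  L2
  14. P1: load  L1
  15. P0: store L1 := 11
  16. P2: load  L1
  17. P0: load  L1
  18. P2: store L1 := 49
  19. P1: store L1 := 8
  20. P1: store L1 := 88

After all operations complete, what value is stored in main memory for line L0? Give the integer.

memory[L0] = 40

  op1 P0: load  L1 → S/I/I on L1; bus BusRd; mem=60
  op2 P1: store L1 := 34 → I/M/I on L1; bus BusRdX; mem=60
  op3 P0: store L1 := 59 → M/I/I on L1; bus BusRdX Flush; mem=34
  op4 P1: load  L1 → S/S/I on L1; bus BusRd Flush; mem=59
  op5 P0: load  L1 → S/S/I on L1; bus (none); mem=59
  op6 P1: load  L2 → I/S/I on L2; bus BusRd; mem=60
  op7 P0: store L2 := 89 → M/I/I on L2; bus BusRdX; mem=60
  op8 P1: load  L1 → S/S/I on L1; bus (none); mem=59
  op9 P2: load  L1 → S/S/S on L1; bus BusRd; mem=59
  op10 P0: store L1 := 81 → M/I/I on L1; bus BusRdX; mem=59
  op11 P2: load  L1 → S/I/S on L1; bus BusRd Flush; mem=81
  op12 P0: load  L1 → S/I/S on L1; bus (none); mem=81
  op13 P0: load  L2 → M/I/I on L2; bus (none); mem=60
  op14 P1: load  L1 → S/S/S on L1; bus BusRd; mem=81
  op15 P0: store L1 := 11 → M/I/I on L1; bus BusRdX; mem=81
  op16 P2: load  L1 → S/I/S on L1; bus BusRd Flush; mem=11
  op17 P0: load  L1 → S/I/S on L1; bus (none); mem=11
  op18 P2: store L1 := 49 → I/I/M on L1; bus BusRdX; mem=11
  op19 P1: store L1 := 8 → I/M/I on L1; bus BusRdX Flush; mem=49
  op20 P1: store L1 := 88 → I/M/I on L1; bus (none); mem=49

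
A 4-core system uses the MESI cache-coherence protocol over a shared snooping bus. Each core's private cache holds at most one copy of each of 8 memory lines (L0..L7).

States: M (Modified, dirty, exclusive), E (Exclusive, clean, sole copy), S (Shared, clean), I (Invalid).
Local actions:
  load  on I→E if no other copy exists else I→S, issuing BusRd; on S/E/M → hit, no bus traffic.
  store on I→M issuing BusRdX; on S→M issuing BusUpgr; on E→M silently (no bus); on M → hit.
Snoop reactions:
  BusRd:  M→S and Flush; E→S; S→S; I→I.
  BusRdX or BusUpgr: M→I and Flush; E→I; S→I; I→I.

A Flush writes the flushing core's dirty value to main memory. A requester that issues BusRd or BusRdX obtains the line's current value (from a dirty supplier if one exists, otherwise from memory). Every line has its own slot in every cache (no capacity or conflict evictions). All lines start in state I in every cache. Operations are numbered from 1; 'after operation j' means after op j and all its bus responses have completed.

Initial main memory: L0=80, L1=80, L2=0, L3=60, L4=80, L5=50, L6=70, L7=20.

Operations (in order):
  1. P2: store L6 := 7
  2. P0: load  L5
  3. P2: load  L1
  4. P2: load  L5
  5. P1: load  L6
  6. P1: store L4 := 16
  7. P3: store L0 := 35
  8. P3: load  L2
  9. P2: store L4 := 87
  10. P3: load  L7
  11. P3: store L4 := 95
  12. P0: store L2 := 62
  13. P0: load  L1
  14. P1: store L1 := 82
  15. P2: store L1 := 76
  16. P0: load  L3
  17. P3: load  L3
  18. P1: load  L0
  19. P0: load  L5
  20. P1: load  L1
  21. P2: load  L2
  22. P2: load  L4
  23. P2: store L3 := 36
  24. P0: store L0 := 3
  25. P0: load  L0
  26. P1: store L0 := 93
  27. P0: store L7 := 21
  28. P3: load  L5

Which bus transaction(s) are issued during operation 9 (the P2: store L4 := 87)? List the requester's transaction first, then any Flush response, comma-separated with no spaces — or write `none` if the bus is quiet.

  op1 P2: store L6 := 7 → I/I/M/I on L6; bus BusRdX; mem=70
  op2 P0: load  L5 → E/I/I/I on L5; bus BusRd; mem=50
  op3 P2: load  L1 → I/I/E/I on L1; bus BusRd; mem=80
  op4 P2: load  L5 → S/I/S/I on L5; bus BusRd; mem=50
  op5 P1: load  L6 → I/S/S/I on L6; bus BusRd Flush; mem=7
  op6 P1: store L4 := 16 → I/M/I/I on L4; bus BusRdX; mem=80
  op7 P3: store L0 := 35 → I/I/I/M on L0; bus BusRdX; mem=80
  op8 P3: load  L2 → I/I/I/E on L2; bus BusRd; mem=0
  op9 P2: store L4 := 87 → I/I/M/I on L4; bus BusRdX Flush; mem=16
  op10 P3: load  L7 → I/I/I/E on L7; bus BusRd; mem=20
  op11 P3: store L4 := 95 → I/I/I/M on L4; bus BusRdX Flush; mem=87
  op12 P0: store L2 := 62 → M/I/I/I on L2; bus BusRdX; mem=0
  op13 P0: load  L1 → S/I/S/I on L1; bus BusRd; mem=80
  op14 P1: store L1 := 82 → I/M/I/I on L1; bus BusRdX; mem=80
  op15 P2: store L1 := 76 → I/I/M/I on L1; bus BusRdX Flush; mem=82
  op16 P0: load  L3 → E/I/I/I on L3; bus BusRd; mem=60
  op17 P3: load  L3 → S/I/I/S on L3; bus BusRd; mem=60
  op18 P1: load  L0 → I/S/I/S on L0; bus BusRd Flush; mem=35
  op19 P0: load  L5 → S/I/S/I on L5; bus (none); mem=50
  op20 P1: load  L1 → I/S/S/I on L1; bus BusRd Flush; mem=76
  op21 P2: load  L2 → S/I/S/I on L2; bus BusRd Flush; mem=62
  op22 P2: load  L4 → I/I/S/S on L4; bus BusRd Flush; mem=95
  op23 P2: store L3 := 36 → I/I/M/I on L3; bus BusRdX; mem=60
  op24 P0: store L0 := 3 → M/I/I/I on L0; bus BusRdX; mem=35
  op25 P0: load  L0 → M/I/I/I on L0; bus (none); mem=35
  op26 P1: store L0 := 93 → I/M/I/I on L0; bus BusRdX Flush; mem=3
  op27 P0: store L7 := 21 → M/I/I/I on L7; bus BusRdX; mem=20
  op28 P3: load  L5 → S/I/S/S on L5; bus BusRd; mem=50

bus = BusRdX,Flush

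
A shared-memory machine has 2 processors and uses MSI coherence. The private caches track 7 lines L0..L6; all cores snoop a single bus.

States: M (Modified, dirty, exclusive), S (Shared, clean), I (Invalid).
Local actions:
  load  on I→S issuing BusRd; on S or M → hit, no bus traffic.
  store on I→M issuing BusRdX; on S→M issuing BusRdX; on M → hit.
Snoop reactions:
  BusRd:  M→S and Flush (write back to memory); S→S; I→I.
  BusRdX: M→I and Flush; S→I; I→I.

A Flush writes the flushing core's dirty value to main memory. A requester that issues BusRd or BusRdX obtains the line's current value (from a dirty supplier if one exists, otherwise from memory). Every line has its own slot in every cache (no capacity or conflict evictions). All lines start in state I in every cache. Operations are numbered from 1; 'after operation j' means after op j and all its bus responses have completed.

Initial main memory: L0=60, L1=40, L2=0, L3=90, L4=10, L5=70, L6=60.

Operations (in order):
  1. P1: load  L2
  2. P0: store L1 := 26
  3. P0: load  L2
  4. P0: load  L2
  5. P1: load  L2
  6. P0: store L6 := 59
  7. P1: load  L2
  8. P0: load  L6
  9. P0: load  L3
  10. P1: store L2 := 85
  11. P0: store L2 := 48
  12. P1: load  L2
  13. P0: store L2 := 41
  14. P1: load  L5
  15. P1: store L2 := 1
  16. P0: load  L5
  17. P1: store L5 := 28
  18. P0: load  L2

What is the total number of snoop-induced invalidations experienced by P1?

  op1 P1: load  L2 → I/S on L2; bus BusRd; mem=0
  op2 P0: store L1 := 26 → M/I on L1; bus BusRdX; mem=40
  op3 P0: load  L2 → S/S on L2; bus BusRd; mem=0
  op4 P0: load  L2 → S/S on L2; bus (none); mem=0
  op5 P1: load  L2 → S/S on L2; bus (none); mem=0
  op6 P0: store L6 := 59 → M/I on L6; bus BusRdX; mem=60
  op7 P1: load  L2 → S/S on L2; bus (none); mem=0
  op8 P0: load  L6 → M/I on L6; bus (none); mem=60
  op9 P0: load  L3 → S/I on L3; bus BusRd; mem=90
  op10 P1: store L2 := 85 → I/M on L2; bus BusRdX; mem=0
  op11 P0: store L2 := 48 → M/I on L2; bus BusRdX Flush; mem=85
  op12 P1: load  L2 → S/S on L2; bus BusRd Flush; mem=48
  op13 P0: store L2 := 41 → M/I on L2; bus BusRdX; mem=48
  op14 P1: load  L5 → I/S on L5; bus BusRd; mem=70
  op15 P1: store L2 := 1 → I/M on L2; bus BusRdX Flush; mem=41
  op16 P0: load  L5 → S/S on L5; bus BusRd; mem=70
  op17 P1: store L5 := 28 → I/M on L5; bus BusRdX; mem=70
  op18 P0: load  L2 → S/S on L2; bus BusRd Flush; mem=1

invalidations = 2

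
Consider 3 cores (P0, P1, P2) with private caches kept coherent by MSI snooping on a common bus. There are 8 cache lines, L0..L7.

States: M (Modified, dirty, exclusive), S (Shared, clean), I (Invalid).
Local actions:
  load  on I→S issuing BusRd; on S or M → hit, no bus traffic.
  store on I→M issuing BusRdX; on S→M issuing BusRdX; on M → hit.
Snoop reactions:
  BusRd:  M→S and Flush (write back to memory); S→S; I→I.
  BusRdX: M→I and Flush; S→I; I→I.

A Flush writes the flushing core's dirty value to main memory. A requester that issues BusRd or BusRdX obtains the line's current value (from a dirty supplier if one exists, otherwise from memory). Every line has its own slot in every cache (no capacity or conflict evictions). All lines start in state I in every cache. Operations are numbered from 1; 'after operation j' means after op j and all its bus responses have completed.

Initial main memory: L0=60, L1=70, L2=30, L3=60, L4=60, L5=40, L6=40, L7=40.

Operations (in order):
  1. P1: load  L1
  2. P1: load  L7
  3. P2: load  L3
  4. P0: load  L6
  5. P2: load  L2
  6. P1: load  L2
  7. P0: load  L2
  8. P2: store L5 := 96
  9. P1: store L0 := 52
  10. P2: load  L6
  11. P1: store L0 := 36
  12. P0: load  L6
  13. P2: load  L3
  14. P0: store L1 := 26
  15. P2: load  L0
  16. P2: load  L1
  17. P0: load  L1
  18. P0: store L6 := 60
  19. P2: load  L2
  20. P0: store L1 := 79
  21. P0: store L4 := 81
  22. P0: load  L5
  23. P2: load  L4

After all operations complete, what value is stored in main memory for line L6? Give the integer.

1. P1: load  L1  bus=[BusRd]  L1: P0=I P1=S P2=I  mem[L1]=70
2. P1: load  L7  bus=[BusRd]  L7: P0=I P1=S P2=I  mem[L7]=40
3. P2: load  L3  bus=[BusRd]  L3: P0=I P1=I P2=S  mem[L3]=60
4. P0: load  L6  bus=[BusRd]  L6: P0=S P1=I P2=I  mem[L6]=40
5. P2: load  L2  bus=[BusRd]  L2: P0=I P1=I P2=S  mem[L2]=30
6. P1: load  L2  bus=[BusRd]  L2: P0=I P1=S P2=S  mem[L2]=30
7. P0: load  L2  bus=[BusRd]  L2: P0=S P1=S P2=S  mem[L2]=30
8. P2: store L5 := 96  bus=[BusRdX]  L5: P0=I P1=I P2=M  mem[L5]=40
9. P1: store L0 := 52  bus=[BusRdX]  L0: P0=I P1=M P2=I  mem[L0]=60
10. P2: load  L6  bus=[BusRd]  L6: P0=S P1=I P2=S  mem[L6]=40
11. P1: store L0 := 36  bus=[-]  L0: P0=I P1=M P2=I  mem[L0]=60
12. P0: load  L6  bus=[-]  L6: P0=S P1=I P2=S  mem[L6]=40
13. P2: load  L3  bus=[-]  L3: P0=I P1=I P2=S  mem[L3]=60
14. P0: store L1 := 26  bus=[BusRdX]  L1: P0=M P1=I P2=I  mem[L1]=70
15. P2: load  L0  bus=[BusRd,Flush]  L0: P0=I P1=S P2=S  mem[L0]=36
16. P2: load  L1  bus=[BusRd,Flush]  L1: P0=S P1=I P2=S  mem[L1]=26
17. P0: load  L1  bus=[-]  L1: P0=S P1=I P2=S  mem[L1]=26
18. P0: store L6 := 60  bus=[BusRdX]  L6: P0=M P1=I P2=I  mem[L6]=40
19. P2: load  L2  bus=[-]  L2: P0=S P1=S P2=S  mem[L2]=30
20. P0: store L1 := 79  bus=[BusRdX]  L1: P0=M P1=I P2=I  mem[L1]=26
21. P0: store L4 := 81  bus=[BusRdX]  L4: P0=M P1=I P2=I  mem[L4]=60
22. P0: load  L5  bus=[BusRd,Flush]  L5: P0=S P1=I P2=S  mem[L5]=96
23. P2: load  L4  bus=[BusRd,Flush]  L4: P0=S P1=I P2=S  mem[L4]=81

memory[L6] = 40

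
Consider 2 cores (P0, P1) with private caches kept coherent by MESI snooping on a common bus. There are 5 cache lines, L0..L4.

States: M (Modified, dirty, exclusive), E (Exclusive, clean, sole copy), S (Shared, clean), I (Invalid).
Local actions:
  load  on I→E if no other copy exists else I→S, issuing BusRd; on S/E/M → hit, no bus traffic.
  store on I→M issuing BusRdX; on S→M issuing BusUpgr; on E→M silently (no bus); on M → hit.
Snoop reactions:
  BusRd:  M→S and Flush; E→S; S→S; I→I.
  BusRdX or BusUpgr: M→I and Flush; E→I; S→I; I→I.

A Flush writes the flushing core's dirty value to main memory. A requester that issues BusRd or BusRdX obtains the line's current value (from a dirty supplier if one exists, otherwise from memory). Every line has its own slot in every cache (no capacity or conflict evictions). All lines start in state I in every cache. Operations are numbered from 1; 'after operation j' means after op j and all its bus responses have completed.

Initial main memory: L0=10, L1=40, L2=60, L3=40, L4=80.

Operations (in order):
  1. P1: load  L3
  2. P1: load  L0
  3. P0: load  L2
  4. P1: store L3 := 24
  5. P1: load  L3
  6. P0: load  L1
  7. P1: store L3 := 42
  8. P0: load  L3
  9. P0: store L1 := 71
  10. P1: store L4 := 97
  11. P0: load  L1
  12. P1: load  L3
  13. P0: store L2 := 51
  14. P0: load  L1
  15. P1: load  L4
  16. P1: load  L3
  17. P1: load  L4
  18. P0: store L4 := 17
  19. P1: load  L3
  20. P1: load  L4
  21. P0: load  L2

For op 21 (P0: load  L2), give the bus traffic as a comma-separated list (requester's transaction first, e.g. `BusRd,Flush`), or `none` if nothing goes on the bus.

bus = none

  op1 P1: load  L3 → I/E on L3; bus BusRd; mem=40
  op2 P1: load  L0 → I/E on L0; bus BusRd; mem=10
  op3 P0: load  L2 → E/I on L2; bus BusRd; mem=60
  op4 P1: store L3 := 24 → I/M on L3; bus (none); mem=40
  op5 P1: load  L3 → I/M on L3; bus (none); mem=40
  op6 P0: load  L1 → E/I on L1; bus BusRd; mem=40
  op7 P1: store L3 := 42 → I/M on L3; bus (none); mem=40
  op8 P0: load  L3 → S/S on L3; bus BusRd Flush; mem=42
  op9 P0: store L1 := 71 → M/I on L1; bus (none); mem=40
  op10 P1: store L4 := 97 → I/M on L4; bus BusRdX; mem=80
  op11 P0: load  L1 → M/I on L1; bus (none); mem=40
  op12 P1: load  L3 → S/S on L3; bus (none); mem=42
  op13 P0: store L2 := 51 → M/I on L2; bus (none); mem=60
  op14 P0: load  L1 → M/I on L1; bus (none); mem=40
  op15 P1: load  L4 → I/M on L4; bus (none); mem=80
  op16 P1: load  L3 → S/S on L3; bus (none); mem=42
  op17 P1: load  L4 → I/M on L4; bus (none); mem=80
  op18 P0: store L4 := 17 → M/I on L4; bus BusRdX Flush; mem=97
  op19 P1: load  L3 → S/S on L3; bus (none); mem=42
  op20 P1: load  L4 → S/S on L4; bus BusRd Flush; mem=17
  op21 P0: load  L2 → M/I on L2; bus (none); mem=60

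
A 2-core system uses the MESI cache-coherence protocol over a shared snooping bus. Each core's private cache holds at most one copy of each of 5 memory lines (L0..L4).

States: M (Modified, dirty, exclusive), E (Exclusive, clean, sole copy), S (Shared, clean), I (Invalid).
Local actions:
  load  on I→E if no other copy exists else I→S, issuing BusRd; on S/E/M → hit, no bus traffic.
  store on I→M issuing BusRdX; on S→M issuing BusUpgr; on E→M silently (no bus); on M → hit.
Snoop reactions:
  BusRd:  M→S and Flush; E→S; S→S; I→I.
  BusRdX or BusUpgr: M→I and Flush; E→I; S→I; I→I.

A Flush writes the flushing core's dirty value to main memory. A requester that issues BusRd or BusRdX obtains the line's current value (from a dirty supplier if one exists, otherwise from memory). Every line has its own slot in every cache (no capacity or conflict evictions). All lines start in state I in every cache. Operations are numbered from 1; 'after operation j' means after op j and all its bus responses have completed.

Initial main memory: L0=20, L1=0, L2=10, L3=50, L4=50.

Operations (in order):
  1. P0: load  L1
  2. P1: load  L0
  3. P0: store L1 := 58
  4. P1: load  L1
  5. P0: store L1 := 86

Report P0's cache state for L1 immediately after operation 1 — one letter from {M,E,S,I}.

state = E

step 1: P0: load  L1  ⟶  EI  (L1)  txn=BusRd  M[L1]=0
step 2: P1: load  L0  ⟶  IE  (L0)  txn=BusRd  M[L0]=20
step 3: P0: store L1 := 58  ⟶  MI  (L1)  txn=∅  M[L1]=0
step 4: P1: load  L1  ⟶  SS  (L1)  txn=BusRd+Flush  M[L1]=58
step 5: P0: store L1 := 86  ⟶  MI  (L1)  txn=BusUpgr  M[L1]=58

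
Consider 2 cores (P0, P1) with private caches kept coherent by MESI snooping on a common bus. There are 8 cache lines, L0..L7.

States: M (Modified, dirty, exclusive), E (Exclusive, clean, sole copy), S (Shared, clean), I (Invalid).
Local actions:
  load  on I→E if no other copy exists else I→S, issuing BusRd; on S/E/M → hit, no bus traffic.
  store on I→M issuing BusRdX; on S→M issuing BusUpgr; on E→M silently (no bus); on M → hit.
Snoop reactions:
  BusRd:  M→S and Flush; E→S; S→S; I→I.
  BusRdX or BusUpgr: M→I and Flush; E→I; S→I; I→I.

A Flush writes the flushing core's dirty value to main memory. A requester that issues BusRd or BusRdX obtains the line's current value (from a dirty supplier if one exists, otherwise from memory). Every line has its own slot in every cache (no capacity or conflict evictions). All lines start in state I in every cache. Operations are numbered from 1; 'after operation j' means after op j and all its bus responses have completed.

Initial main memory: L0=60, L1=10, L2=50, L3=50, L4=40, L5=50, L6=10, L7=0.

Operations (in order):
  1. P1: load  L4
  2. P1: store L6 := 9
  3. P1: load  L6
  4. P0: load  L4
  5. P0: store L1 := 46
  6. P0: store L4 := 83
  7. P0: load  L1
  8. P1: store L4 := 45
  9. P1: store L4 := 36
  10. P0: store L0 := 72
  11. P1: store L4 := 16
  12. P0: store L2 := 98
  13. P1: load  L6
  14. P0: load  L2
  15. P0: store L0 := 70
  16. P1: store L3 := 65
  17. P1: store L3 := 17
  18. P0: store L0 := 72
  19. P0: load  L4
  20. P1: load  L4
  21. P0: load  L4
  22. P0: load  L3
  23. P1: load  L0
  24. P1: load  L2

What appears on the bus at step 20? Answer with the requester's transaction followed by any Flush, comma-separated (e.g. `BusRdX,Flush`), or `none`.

1. P1: load  L4  bus=[BusRd]  L4: P0=I P1=E  mem[L4]=40
2. P1: store L6 := 9  bus=[BusRdX]  L6: P0=I P1=M  mem[L6]=10
3. P1: load  L6  bus=[-]  L6: P0=I P1=M  mem[L6]=10
4. P0: load  L4  bus=[BusRd]  L4: P0=S P1=S  mem[L4]=40
5. P0: store L1 := 46  bus=[BusRdX]  L1: P0=M P1=I  mem[L1]=10
6. P0: store L4 := 83  bus=[BusUpgr]  L4: P0=M P1=I  mem[L4]=40
7. P0: load  L1  bus=[-]  L1: P0=M P1=I  mem[L1]=10
8. P1: store L4 := 45  bus=[BusRdX,Flush]  L4: P0=I P1=M  mem[L4]=83
9. P1: store L4 := 36  bus=[-]  L4: P0=I P1=M  mem[L4]=83
10. P0: store L0 := 72  bus=[BusRdX]  L0: P0=M P1=I  mem[L0]=60
11. P1: store L4 := 16  bus=[-]  L4: P0=I P1=M  mem[L4]=83
12. P0: store L2 := 98  bus=[BusRdX]  L2: P0=M P1=I  mem[L2]=50
13. P1: load  L6  bus=[-]  L6: P0=I P1=M  mem[L6]=10
14. P0: load  L2  bus=[-]  L2: P0=M P1=I  mem[L2]=50
15. P0: store L0 := 70  bus=[-]  L0: P0=M P1=I  mem[L0]=60
16. P1: store L3 := 65  bus=[BusRdX]  L3: P0=I P1=M  mem[L3]=50
17. P1: store L3 := 17  bus=[-]  L3: P0=I P1=M  mem[L3]=50
18. P0: store L0 := 72  bus=[-]  L0: P0=M P1=I  mem[L0]=60
19. P0: load  L4  bus=[BusRd,Flush]  L4: P0=S P1=S  mem[L4]=16
20. P1: load  L4  bus=[-]  L4: P0=S P1=S  mem[L4]=16
21. P0: load  L4  bus=[-]  L4: P0=S P1=S  mem[L4]=16
22. P0: load  L3  bus=[BusRd,Flush]  L3: P0=S P1=S  mem[L3]=17
23. P1: load  L0  bus=[BusRd,Flush]  L0: P0=S P1=S  mem[L0]=72
24. P1: load  L2  bus=[BusRd,Flush]  L2: P0=S P1=S  mem[L2]=98

bus = none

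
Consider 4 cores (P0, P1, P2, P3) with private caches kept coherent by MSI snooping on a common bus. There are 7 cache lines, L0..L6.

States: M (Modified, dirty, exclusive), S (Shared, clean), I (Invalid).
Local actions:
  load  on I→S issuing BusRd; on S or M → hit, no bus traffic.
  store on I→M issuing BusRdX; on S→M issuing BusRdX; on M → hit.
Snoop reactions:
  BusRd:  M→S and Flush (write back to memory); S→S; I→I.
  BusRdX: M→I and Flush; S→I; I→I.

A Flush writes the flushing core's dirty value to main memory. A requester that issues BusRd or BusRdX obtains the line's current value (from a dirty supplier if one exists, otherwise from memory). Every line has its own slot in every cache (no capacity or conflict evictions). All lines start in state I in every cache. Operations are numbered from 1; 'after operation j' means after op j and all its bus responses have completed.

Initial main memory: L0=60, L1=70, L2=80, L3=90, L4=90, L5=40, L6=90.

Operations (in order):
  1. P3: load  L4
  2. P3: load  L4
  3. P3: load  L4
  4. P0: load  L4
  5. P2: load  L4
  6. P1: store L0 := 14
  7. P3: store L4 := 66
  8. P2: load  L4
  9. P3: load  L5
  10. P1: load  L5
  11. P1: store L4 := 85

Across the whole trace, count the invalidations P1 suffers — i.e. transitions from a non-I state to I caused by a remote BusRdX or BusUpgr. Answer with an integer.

invalidations = 0

1. P3: load  L4  bus=[BusRd]  L4: P0=I P1=I P2=I P3=S  mem[L4]=90
2. P3: load  L4  bus=[-]  L4: P0=I P1=I P2=I P3=S  mem[L4]=90
3. P3: load  L4  bus=[-]  L4: P0=I P1=I P2=I P3=S  mem[L4]=90
4. P0: load  L4  bus=[BusRd]  L4: P0=S P1=I P2=I P3=S  mem[L4]=90
5. P2: load  L4  bus=[BusRd]  L4: P0=S P1=I P2=S P3=S  mem[L4]=90
6. P1: store L0 := 14  bus=[BusRdX]  L0: P0=I P1=M P2=I P3=I  mem[L0]=60
7. P3: store L4 := 66  bus=[BusRdX]  L4: P0=I P1=I P2=I P3=M  mem[L4]=90
8. P2: load  L4  bus=[BusRd,Flush]  L4: P0=I P1=I P2=S P3=S  mem[L4]=66
9. P3: load  L5  bus=[BusRd]  L5: P0=I P1=I P2=I P3=S  mem[L5]=40
10. P1: load  L5  bus=[BusRd]  L5: P0=I P1=S P2=I P3=S  mem[L5]=40
11. P1: store L4 := 85  bus=[BusRdX]  L4: P0=I P1=M P2=I P3=I  mem[L4]=66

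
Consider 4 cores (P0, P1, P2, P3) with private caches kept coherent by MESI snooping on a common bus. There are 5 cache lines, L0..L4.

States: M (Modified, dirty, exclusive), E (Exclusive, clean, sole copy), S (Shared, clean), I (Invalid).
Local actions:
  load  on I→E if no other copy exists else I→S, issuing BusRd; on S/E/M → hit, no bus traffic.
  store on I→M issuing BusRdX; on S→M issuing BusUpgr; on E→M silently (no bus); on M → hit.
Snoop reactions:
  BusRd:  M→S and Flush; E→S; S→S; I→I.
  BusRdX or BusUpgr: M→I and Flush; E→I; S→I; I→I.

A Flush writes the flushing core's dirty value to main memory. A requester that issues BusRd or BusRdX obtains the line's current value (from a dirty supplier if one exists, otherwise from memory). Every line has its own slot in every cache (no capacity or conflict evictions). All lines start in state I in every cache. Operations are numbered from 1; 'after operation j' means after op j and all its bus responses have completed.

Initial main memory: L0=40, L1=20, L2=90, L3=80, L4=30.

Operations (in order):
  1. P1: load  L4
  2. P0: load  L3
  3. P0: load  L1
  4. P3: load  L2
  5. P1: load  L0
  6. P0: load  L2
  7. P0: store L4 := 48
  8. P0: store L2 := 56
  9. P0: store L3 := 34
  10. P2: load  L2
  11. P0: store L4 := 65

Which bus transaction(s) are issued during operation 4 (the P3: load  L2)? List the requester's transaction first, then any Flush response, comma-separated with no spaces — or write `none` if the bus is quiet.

1. P1: load  L4  bus=[BusRd]  L4: P0=I P1=E P2=I P3=I  mem[L4]=30
2. P0: load  L3  bus=[BusRd]  L3: P0=E P1=I P2=I P3=I  mem[L3]=80
3. P0: load  L1  bus=[BusRd]  L1: P0=E P1=I P2=I P3=I  mem[L1]=20
4. P3: load  L2  bus=[BusRd]  L2: P0=I P1=I P2=I P3=E  mem[L2]=90
5. P1: load  L0  bus=[BusRd]  L0: P0=I P1=E P2=I P3=I  mem[L0]=40
6. P0: load  L2  bus=[BusRd]  L2: P0=S P1=I P2=I P3=S  mem[L2]=90
7. P0: store L4 := 48  bus=[BusRdX]  L4: P0=M P1=I P2=I P3=I  mem[L4]=30
8. P0: store L2 := 56  bus=[BusUpgr]  L2: P0=M P1=I P2=I P3=I  mem[L2]=90
9. P0: store L3 := 34  bus=[-]  L3: P0=M P1=I P2=I P3=I  mem[L3]=80
10. P2: load  L2  bus=[BusRd,Flush]  L2: P0=S P1=I P2=S P3=I  mem[L2]=56
11. P0: store L4 := 65  bus=[-]  L4: P0=M P1=I P2=I P3=I  mem[L4]=30

bus = BusRd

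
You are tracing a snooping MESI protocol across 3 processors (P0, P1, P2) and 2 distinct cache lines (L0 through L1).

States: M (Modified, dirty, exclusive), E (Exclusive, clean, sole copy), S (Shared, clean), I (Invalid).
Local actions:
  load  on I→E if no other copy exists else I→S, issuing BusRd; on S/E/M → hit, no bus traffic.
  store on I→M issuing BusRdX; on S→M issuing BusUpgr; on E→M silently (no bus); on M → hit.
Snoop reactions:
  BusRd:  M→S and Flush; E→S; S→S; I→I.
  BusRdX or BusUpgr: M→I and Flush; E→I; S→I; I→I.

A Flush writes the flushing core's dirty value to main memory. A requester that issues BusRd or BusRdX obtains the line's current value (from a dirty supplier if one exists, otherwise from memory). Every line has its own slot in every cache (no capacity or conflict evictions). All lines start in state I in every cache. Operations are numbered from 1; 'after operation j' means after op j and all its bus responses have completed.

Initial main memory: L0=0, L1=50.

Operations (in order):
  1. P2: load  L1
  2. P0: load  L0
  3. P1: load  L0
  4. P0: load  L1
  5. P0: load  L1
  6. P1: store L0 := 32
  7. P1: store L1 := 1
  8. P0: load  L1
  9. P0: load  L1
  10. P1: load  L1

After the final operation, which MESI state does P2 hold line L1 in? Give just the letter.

step 1: P2: load  L1  ⟶  IIE  (L1)  txn=BusRd  M[L1]=50
step 2: P0: load  L0  ⟶  EII  (L0)  txn=BusRd  M[L0]=0
step 3: P1: load  L0  ⟶  SSI  (L0)  txn=BusRd  M[L0]=0
step 4: P0: load  L1  ⟶  SIS  (L1)  txn=BusRd  M[L1]=50
step 5: P0: load  L1  ⟶  SIS  (L1)  txn=∅  M[L1]=50
step 6: P1: store L0 := 32  ⟶  IMI  (L0)  txn=BusUpgr  M[L0]=0
step 7: P1: store L1 := 1  ⟶  IMI  (L1)  txn=BusRdX  M[L1]=50
step 8: P0: load  L1  ⟶  SSI  (L1)  txn=BusRd+Flush  M[L1]=1
step 9: P0: load  L1  ⟶  SSI  (L1)  txn=∅  M[L1]=1
step 10: P1: load  L1  ⟶  SSI  (L1)  txn=∅  M[L1]=1

state = I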